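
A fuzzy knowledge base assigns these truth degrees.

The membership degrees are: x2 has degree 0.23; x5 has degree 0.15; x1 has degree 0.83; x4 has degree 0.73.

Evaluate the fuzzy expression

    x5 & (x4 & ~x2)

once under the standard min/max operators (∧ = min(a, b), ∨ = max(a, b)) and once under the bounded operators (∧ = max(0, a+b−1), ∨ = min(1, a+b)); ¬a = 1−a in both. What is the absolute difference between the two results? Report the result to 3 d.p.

Under standard min/max:
  ~x2 = 1 − 0.23 = 0.77
  x4 & ~x2 = min(a, b) on (0.73, 0.77) = 0.73
  x5 & (x4 & ~x2) = min(a, b) on (0.15, 0.73) = 0.15
  → value = 0.1500
Under bounded:
  ~x2 = 1 − 0.23 = 0.77
  x4 & ~x2 = max(0, a+b−1) on (0.73, 0.77) = 0.50
  x5 & (x4 & ~x2) = max(0, a+b−1) on (0.15, 0.50) = 0.00
  → value = 0.0000
|0.1500 − 0.0000| = 0.150

0.150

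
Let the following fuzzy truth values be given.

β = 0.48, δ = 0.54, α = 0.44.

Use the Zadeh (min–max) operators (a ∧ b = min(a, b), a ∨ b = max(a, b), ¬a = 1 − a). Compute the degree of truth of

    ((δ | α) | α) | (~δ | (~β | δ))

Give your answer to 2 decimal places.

0.54

δ | α = max(a, b) on (0.54, 0.44) = 0.54
(δ | α) | α = max(a, b) on (0.54, 0.44) = 0.54
~δ = 1 − 0.54 = 0.46
~β = 1 − 0.48 = 0.52
~β | δ = max(a, b) on (0.52, 0.54) = 0.54
~δ | (~β | δ) = max(a, b) on (0.46, 0.54) = 0.54
((δ | α) | α) | (~δ | (~β | δ)) = max(a, b) on (0.54, 0.54) = 0.54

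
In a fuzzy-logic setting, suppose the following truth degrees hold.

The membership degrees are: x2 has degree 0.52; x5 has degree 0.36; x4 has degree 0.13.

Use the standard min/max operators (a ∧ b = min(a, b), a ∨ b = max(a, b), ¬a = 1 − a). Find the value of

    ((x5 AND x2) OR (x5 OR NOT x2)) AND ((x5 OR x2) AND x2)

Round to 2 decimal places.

0.48

x5 AND x2 = min(a, b) on (0.36, 0.52) = 0.36
NOT x2 = 1 − 0.52 = 0.48
x5 OR NOT x2 = max(a, b) on (0.36, 0.48) = 0.48
(x5 AND x2) OR (x5 OR NOT x2) = max(a, b) on (0.36, 0.48) = 0.48
x5 OR x2 = max(a, b) on (0.36, 0.52) = 0.52
(x5 OR x2) AND x2 = min(a, b) on (0.52, 0.52) = 0.52
((x5 AND x2) OR (x5 OR NOT x2)) AND ((x5 OR x2) AND x2) = min(a, b) on (0.48, 0.52) = 0.48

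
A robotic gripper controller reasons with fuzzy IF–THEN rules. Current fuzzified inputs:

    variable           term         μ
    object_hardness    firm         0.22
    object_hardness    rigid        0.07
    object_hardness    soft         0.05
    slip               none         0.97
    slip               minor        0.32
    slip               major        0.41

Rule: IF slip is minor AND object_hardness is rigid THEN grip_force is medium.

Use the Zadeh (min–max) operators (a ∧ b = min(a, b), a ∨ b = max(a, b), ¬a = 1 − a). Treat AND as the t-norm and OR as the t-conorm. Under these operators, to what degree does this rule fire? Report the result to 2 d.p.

firing strength: minor=0.32, rigid=0.07; AND[min(a, b)] → w = 0.07

0.07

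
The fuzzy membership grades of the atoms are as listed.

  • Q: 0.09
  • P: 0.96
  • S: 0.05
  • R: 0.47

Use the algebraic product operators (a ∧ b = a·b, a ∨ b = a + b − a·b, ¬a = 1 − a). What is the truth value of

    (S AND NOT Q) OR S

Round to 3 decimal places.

0.093

NOT Q = 1 − 0.0900 = 0.9100
S AND NOT Q = a·b on (0.0500, 0.9100) = 0.0455
(S AND NOT Q) OR S = a + b − a·b on (0.0455, 0.0500) = 0.0932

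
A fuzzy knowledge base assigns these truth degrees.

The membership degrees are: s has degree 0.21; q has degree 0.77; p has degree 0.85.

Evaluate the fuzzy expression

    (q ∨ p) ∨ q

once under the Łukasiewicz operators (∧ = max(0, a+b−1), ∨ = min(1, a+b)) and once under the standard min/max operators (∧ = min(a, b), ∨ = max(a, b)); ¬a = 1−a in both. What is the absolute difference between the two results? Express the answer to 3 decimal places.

Under Łukasiewicz:
  q ∨ p = min(1, a+b) on (0.77, 0.85) = 1.00
  (q ∨ p) ∨ q = min(1, a+b) on (1.00, 0.77) = 1.00
  → value = 1.0000
Under standard min/max:
  q ∨ p = max(a, b) on (0.77, 0.85) = 0.85
  (q ∨ p) ∨ q = max(a, b) on (0.85, 0.77) = 0.85
  → value = 0.8500
|1.0000 − 0.8500| = 0.150

0.150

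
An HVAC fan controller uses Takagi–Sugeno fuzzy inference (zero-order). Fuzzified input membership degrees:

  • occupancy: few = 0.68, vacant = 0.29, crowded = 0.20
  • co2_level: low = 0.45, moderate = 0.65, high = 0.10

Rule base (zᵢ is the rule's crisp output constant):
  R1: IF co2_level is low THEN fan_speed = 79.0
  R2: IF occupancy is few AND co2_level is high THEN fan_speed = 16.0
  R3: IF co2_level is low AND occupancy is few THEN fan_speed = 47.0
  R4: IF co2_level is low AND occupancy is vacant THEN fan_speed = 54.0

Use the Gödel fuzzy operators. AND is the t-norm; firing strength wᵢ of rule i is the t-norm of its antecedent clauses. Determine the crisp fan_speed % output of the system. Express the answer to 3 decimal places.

57.333

R1 (z=79.0): low=0.45 → w = 0.45
R2 (z=16.0): few=0.68, high=0.10; AND[min(a, b)] → w = 0.10
R3 (z=47.0): low=0.45, few=0.68; AND[min(a, b)] → w = 0.45
R4 (z=54.0): low=0.45, vacant=0.29; AND[min(a, b)] → w = 0.29
Weighted average = (0.45·79.0 + 0.10·16.0 + 0.45·47.0 + 0.29·54.0) / (0.45 + 0.10 + 0.45 + 0.29)
  = 73.9600 / 1.2900 = 57.333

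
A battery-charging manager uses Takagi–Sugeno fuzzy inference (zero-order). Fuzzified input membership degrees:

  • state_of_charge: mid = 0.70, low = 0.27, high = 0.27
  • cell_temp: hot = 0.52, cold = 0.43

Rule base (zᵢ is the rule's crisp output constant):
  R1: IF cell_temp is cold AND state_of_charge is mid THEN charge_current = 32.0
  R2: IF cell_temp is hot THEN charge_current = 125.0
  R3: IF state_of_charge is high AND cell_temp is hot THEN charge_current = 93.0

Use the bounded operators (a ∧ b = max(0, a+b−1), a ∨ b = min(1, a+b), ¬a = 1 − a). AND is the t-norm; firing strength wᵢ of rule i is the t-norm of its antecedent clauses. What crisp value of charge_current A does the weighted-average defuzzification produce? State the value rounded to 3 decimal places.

R1 (z=32.0): cold=0.43, mid=0.70; AND[max(0, a+b−1)] → w = 0.13
R2 (z=125.0): hot=0.52 → w = 0.52
R3 (z=93.0): high=0.27, hot=0.52; AND[max(0, a+b−1)] → w = 0.00
Weighted average = (0.13·32.0 + 0.52·125.0 + 0.00·93.0) / (0.13 + 0.52 + 0.00)
  = 69.1600 / 0.6500 = 106.400

106.400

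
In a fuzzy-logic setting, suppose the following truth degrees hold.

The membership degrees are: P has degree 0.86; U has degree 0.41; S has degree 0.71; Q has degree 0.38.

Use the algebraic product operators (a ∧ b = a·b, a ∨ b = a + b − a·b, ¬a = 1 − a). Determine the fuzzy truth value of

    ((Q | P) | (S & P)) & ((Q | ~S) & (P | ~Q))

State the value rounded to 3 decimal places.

0.512

Q | P = a + b − a·b on (0.3800, 0.8600) = 0.9132
S & P = a·b on (0.7100, 0.8600) = 0.6106
(Q | P) | (S & P) = a + b − a·b on (0.9132, 0.6106) = 0.9662
~S = 1 − 0.7100 = 0.2900
Q | ~S = a + b − a·b on (0.3800, 0.2900) = 0.5598
~Q = 1 − 0.3800 = 0.6200
P | ~Q = a + b − a·b on (0.8600, 0.6200) = 0.9468
(Q | ~S) & (P | ~Q) = a·b on (0.5598, 0.9468) = 0.5300
((Q | P) | (S & P)) & ((Q | ~S) & (P | ~Q)) = a·b on (0.9662, 0.5300) = 0.5121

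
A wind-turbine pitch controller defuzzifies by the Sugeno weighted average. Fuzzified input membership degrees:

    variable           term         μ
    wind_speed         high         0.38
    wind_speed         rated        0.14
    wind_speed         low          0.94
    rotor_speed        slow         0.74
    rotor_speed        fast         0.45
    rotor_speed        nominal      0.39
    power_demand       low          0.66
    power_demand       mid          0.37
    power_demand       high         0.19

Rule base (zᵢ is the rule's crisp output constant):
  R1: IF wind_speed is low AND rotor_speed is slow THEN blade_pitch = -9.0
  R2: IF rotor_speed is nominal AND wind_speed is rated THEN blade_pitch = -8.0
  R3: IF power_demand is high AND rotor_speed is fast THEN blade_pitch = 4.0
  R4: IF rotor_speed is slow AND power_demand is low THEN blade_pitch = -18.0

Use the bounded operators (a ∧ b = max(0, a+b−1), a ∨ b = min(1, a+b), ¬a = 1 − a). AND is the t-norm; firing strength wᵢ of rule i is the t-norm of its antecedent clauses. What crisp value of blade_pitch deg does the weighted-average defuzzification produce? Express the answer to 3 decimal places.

R1 (z=-9.0): low=0.94, slow=0.74; AND[max(0, a+b−1)] → w = 0.68
R2 (z=-8.0): nominal=0.39, rated=0.14; AND[max(0, a+b−1)] → w = 0.00
R3 (z=4.0): high=0.19, fast=0.45; AND[max(0, a+b−1)] → w = 0.00
R4 (z=-18.0): slow=0.74, low=0.66; AND[max(0, a+b−1)] → w = 0.40
Weighted average = (0.68·-9.0 + 0.00·-8.0 + 0.00·4.0 + 0.40·-18.0) / (0.68 + 0.00 + 0.00 + 0.40)
  = -13.3200 / 1.0800 = -12.333

-12.333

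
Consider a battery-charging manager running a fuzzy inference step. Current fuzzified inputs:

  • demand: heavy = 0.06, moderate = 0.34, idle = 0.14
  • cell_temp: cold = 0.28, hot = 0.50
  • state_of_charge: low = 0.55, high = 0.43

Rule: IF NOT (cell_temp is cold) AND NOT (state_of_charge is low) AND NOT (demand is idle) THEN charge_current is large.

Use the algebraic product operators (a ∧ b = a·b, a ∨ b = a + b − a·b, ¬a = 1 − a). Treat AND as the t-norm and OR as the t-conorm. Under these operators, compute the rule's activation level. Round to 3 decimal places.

0.279

firing strength: ¬cold=1−0.28=0.72, ¬low=1−0.55=0.45, ¬idle=1−0.14=0.86; AND[a·b] → w = 0.2786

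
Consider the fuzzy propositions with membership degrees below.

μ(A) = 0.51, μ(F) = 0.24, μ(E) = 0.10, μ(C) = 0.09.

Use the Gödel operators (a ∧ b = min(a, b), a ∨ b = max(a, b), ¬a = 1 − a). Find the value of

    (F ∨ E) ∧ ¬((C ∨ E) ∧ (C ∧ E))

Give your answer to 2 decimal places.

F ∨ E = max(a, b) on (0.24, 0.10) = 0.24
C ∨ E = max(a, b) on (0.09, 0.10) = 0.10
C ∧ E = min(a, b) on (0.09, 0.10) = 0.09
(C ∨ E) ∧ (C ∧ E) = min(a, b) on (0.10, 0.09) = 0.09
¬((C ∨ E) ∧ (C ∧ E)) = 1 − 0.09 = 0.91
(F ∨ E) ∧ ¬((C ∨ E) ∧ (C ∧ E)) = min(a, b) on (0.24, 0.91) = 0.24

0.24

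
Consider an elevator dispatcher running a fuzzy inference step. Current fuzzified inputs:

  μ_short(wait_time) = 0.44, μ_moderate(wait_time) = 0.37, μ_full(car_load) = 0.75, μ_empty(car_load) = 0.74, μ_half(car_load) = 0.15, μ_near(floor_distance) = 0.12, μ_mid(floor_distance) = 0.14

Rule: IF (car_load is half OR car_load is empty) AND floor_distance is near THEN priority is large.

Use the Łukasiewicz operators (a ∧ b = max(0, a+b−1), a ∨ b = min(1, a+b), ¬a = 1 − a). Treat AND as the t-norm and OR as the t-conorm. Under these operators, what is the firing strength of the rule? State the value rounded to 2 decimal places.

0.01

firing strength: (half=0.15 OR empty=0.74) = 0.89; AND[max(0, a+b−1)] with near=0.12 → w = 0.01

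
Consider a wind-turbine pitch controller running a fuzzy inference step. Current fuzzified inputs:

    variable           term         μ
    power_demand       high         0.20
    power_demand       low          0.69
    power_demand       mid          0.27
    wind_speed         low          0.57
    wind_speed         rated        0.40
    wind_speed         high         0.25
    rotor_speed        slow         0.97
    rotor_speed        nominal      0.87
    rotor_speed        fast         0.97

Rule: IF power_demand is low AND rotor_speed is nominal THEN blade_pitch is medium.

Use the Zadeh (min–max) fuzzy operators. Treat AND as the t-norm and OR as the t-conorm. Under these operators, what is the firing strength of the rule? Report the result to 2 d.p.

0.69

firing strength: low=0.69, nominal=0.87; AND[min(a, b)] → w = 0.69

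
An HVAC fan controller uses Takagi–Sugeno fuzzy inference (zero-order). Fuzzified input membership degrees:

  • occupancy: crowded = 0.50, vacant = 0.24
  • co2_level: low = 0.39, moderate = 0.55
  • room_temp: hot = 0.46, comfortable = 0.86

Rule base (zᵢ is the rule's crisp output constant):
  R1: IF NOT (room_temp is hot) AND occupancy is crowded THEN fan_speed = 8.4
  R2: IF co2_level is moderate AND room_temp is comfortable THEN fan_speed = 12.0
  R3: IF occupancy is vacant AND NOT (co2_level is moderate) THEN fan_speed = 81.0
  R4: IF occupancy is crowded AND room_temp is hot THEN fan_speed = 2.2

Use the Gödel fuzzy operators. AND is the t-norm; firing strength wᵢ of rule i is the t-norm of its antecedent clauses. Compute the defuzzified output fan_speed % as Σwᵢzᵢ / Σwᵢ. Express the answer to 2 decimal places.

R1 (z=8.4): ¬hot=1−0.46=0.54, crowded=0.50; AND[min(a, b)] → w = 0.50
R2 (z=12.0): moderate=0.55, comfortable=0.86; AND[min(a, b)] → w = 0.55
R3 (z=81.0): vacant=0.24, ¬moderate=1−0.55=0.45; AND[min(a, b)] → w = 0.24
R4 (z=2.2): crowded=0.50, hot=0.46; AND[min(a, b)] → w = 0.46
Weighted average = (0.50·8.4 + 0.55·12.0 + 0.24·81.0 + 0.46·2.2) / (0.50 + 0.55 + 0.24 + 0.46)
  = 31.2520 / 1.7500 = 17.86

17.86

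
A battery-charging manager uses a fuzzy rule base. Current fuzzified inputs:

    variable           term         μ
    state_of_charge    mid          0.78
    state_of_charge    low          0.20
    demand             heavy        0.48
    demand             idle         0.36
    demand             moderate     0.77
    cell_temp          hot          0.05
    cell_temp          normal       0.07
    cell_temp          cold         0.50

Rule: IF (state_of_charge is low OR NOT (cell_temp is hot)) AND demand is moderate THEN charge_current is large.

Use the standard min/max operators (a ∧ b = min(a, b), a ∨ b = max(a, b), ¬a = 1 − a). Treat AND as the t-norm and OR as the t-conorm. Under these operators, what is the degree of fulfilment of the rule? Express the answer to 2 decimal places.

0.77

firing strength: (low=0.20 OR ¬hot=1−0.05=0.95) = 0.95; AND[min(a, b)] with moderate=0.77 → w = 0.77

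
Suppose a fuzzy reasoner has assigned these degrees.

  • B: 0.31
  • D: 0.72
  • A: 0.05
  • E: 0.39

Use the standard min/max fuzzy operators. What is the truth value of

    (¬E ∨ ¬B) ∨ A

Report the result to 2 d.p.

0.69

¬E = 1 − 0.39 = 0.61
¬B = 1 − 0.31 = 0.69
¬E ∨ ¬B = max(a, b) on (0.61, 0.69) = 0.69
(¬E ∨ ¬B) ∨ A = max(a, b) on (0.69, 0.05) = 0.69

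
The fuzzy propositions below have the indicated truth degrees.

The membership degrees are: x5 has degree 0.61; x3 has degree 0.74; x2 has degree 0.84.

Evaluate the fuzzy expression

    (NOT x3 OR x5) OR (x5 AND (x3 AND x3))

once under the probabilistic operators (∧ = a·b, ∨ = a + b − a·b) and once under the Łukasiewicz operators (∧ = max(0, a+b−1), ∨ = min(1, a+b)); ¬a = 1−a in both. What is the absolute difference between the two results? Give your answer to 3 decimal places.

Under probabilistic:
  NOT x3 = 1 − 0.7400 = 0.2600
  NOT x3 OR x5 = a + b − a·b on (0.2600, 0.6100) = 0.7114
  x3 AND x3 = a·b on (0.7400, 0.7400) = 0.5476
  x5 AND (x3 AND x3) = a·b on (0.6100, 0.5476) = 0.3340
  (NOT x3 OR x5) OR (x5 AND (x3 AND x3)) = a + b − a·b on (0.7114, 0.3340) = 0.8078
  → value = 0.8078
Under Łukasiewicz:
  NOT x3 = 1 − 0.74 = 0.26
  NOT x3 OR x5 = min(1, a+b) on (0.26, 0.61) = 0.87
  x3 AND x3 = max(0, a+b−1) on (0.74, 0.74) = 0.48
  x5 AND (x3 AND x3) = max(0, a+b−1) on (0.61, 0.48) = 0.09
  (NOT x3 OR x5) OR (x5 AND (x3 AND x3)) = min(1, a+b) on (0.87, 0.09) = 0.96
  → value = 0.9600
|0.8078 − 0.9600| = 0.152

0.152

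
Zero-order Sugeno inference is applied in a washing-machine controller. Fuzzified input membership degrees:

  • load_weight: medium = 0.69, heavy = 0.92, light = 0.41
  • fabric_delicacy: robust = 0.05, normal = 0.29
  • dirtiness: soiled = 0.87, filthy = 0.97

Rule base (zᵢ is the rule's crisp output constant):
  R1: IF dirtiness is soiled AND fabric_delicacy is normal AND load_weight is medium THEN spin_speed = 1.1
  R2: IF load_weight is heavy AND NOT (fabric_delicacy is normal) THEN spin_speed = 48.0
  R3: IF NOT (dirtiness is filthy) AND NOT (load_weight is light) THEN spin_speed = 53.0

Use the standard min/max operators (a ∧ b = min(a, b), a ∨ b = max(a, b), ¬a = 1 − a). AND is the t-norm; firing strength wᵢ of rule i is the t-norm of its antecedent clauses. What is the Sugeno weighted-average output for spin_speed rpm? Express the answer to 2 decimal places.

34.94

R1 (z=1.1): soiled=0.87, normal=0.29, medium=0.69; AND[min(a, b)] → w = 0.29
R2 (z=48.0): heavy=0.92, ¬normal=1−0.29=0.71; AND[min(a, b)] → w = 0.71
R3 (z=53.0): ¬filthy=1−0.97=0.03, ¬light=1−0.41=0.59; AND[min(a, b)] → w = 0.03
Weighted average = (0.29·1.1 + 0.71·48.0 + 0.03·53.0) / (0.29 + 0.71 + 0.03)
  = 35.9890 / 1.0300 = 34.94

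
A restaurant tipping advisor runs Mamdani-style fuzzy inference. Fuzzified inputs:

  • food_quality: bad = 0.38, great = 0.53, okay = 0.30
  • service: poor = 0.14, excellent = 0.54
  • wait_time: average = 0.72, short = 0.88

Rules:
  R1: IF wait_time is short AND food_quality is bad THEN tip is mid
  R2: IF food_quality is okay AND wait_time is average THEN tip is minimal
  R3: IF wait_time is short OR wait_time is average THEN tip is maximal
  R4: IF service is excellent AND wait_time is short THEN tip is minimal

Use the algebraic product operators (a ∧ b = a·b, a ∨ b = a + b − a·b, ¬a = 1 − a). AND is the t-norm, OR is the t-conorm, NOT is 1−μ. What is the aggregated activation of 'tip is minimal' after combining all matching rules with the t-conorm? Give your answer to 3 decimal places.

R1: short=0.88, bad=0.38; AND[a·b] → w = 0.3344
R2: okay=0.30, average=0.72; AND[a·b] → w = 0.2160
R3: short=0.88, average=0.72; OR[a + b − a·b] → w = 0.9664
R4: excellent=0.54, short=0.88; AND[a·b] → w = 0.4752
Rules with consequent 'minimal': {R2, R4} → strengths 0.2160, 0.4752
Aggregate via t-conorm [a + b − a·b]: 0.5886

0.589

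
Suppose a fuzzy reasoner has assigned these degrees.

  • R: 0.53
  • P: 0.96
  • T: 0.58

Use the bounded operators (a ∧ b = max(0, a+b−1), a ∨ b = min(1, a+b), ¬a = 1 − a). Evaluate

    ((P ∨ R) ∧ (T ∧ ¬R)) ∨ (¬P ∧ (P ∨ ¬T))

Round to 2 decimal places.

P ∨ R = min(1, a+b) on (0.96, 0.53) = 1.00
¬R = 1 − 0.53 = 0.47
T ∧ ¬R = max(0, a+b−1) on (0.58, 0.47) = 0.05
(P ∨ R) ∧ (T ∧ ¬R) = max(0, a+b−1) on (1.00, 0.05) = 0.05
¬P = 1 − 0.96 = 0.04
¬T = 1 − 0.58 = 0.42
P ∨ ¬T = min(1, a+b) on (0.96, 0.42) = 1.00
¬P ∧ (P ∨ ¬T) = max(0, a+b−1) on (0.04, 1.00) = 0.04
((P ∨ R) ∧ (T ∧ ¬R)) ∨ (¬P ∧ (P ∨ ¬T)) = min(1, a+b) on (0.05, 0.04) = 0.09

0.09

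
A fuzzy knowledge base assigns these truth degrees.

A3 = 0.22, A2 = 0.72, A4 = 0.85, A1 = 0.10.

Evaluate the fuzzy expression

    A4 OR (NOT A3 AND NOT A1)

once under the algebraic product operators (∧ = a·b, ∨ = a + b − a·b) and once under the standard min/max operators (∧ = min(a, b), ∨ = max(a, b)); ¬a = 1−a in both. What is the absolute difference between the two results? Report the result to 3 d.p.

0.105

Under algebraic product:
  NOT A3 = 1 − 0.2200 = 0.7800
  NOT A1 = 1 − 0.1000 = 0.9000
  NOT A3 AND NOT A1 = a·b on (0.7800, 0.9000) = 0.7020
  A4 OR (NOT A3 AND NOT A1) = a + b − a·b on (0.8500, 0.7020) = 0.9553
  → value = 0.9553
Under standard min/max:
  NOT A3 = 1 − 0.22 = 0.78
  NOT A1 = 1 − 0.10 = 0.90
  NOT A3 AND NOT A1 = min(a, b) on (0.78, 0.90) = 0.78
  A4 OR (NOT A3 AND NOT A1) = max(a, b) on (0.85, 0.78) = 0.85
  → value = 0.8500
|0.9553 − 0.8500| = 0.105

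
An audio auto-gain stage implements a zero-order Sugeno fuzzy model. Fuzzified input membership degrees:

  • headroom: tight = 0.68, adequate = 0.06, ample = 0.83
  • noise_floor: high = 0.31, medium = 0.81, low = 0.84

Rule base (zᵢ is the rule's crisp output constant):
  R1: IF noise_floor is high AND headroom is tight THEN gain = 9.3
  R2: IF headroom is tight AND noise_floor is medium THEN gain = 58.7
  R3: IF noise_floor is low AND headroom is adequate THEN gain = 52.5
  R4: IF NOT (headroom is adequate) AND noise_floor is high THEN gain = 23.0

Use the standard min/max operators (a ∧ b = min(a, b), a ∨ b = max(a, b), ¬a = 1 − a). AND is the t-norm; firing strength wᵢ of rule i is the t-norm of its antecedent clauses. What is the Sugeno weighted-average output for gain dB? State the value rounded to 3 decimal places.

R1 (z=9.3): high=0.31, tight=0.68; AND[min(a, b)] → w = 0.31
R2 (z=58.7): tight=0.68, medium=0.81; AND[min(a, b)] → w = 0.68
R3 (z=52.5): low=0.84, adequate=0.06; AND[min(a, b)] → w = 0.06
R4 (z=23.0): ¬adequate=1−0.06=0.94, high=0.31; AND[min(a, b)] → w = 0.31
Weighted average = (0.31·9.3 + 0.68·58.7 + 0.06·52.5 + 0.31·23.0) / (0.31 + 0.68 + 0.06 + 0.31)
  = 53.0790 / 1.3600 = 39.029

39.029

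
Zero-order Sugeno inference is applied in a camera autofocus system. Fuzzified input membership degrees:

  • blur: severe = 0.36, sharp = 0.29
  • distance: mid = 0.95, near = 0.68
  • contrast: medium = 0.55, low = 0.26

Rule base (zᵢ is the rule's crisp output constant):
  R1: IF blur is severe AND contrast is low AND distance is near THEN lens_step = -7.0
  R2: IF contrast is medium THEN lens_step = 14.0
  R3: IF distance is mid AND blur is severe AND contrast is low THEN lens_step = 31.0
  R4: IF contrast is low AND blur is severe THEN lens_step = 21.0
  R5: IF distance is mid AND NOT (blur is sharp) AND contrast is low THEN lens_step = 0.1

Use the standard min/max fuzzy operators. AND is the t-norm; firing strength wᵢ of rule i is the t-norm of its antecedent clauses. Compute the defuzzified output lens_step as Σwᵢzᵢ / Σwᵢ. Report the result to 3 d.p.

12.218

R1 (z=-7.0): severe=0.36, low=0.26, near=0.68; AND[min(a, b)] → w = 0.26
R2 (z=14.0): medium=0.55 → w = 0.55
R3 (z=31.0): mid=0.95, severe=0.36, low=0.26; AND[min(a, b)] → w = 0.26
R4 (z=21.0): low=0.26, severe=0.36; AND[min(a, b)] → w = 0.26
R5 (z=0.1): mid=0.95, ¬sharp=1−0.29=0.71, low=0.26; AND[min(a, b)] → w = 0.26
Weighted average = (0.26·-7.0 + 0.55·14.0 + 0.26·31.0 + 0.26·21.0 + 0.26·0.1) / (0.26 + 0.55 + 0.26 + 0.26 + 0.26)
  = 19.4260 / 1.5900 = 12.218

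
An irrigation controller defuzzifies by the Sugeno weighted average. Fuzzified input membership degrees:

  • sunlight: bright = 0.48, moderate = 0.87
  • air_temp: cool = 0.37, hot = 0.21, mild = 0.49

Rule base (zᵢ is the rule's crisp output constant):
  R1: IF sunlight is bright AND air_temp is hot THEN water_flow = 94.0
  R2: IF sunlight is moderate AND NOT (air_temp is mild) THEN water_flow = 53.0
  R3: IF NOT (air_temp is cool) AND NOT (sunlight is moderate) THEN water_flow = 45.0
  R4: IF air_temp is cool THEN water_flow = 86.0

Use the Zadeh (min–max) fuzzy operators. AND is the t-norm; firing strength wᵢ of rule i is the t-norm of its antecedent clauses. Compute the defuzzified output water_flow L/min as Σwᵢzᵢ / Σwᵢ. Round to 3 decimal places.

R1 (z=94.0): bright=0.48, hot=0.21; AND[min(a, b)] → w = 0.21
R2 (z=53.0): moderate=0.87, ¬mild=1−0.49=0.51; AND[min(a, b)] → w = 0.51
R3 (z=45.0): ¬cool=1−0.37=0.63, ¬moderate=1−0.87=0.13; AND[min(a, b)] → w = 0.13
R4 (z=86.0): cool=0.37 → w = 0.37
Weighted average = (0.21·94.0 + 0.51·53.0 + 0.13·45.0 + 0.37·86.0) / (0.21 + 0.51 + 0.13 + 0.37)
  = 84.4400 / 1.2200 = 69.213

69.213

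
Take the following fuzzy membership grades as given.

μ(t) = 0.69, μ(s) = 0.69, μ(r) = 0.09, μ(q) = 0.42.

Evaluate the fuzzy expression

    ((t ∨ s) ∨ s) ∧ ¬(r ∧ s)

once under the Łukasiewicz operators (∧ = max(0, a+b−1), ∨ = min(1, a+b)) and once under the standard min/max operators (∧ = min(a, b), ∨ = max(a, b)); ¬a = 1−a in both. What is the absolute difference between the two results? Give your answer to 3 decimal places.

0.310

Under Łukasiewicz:
  t ∨ s = min(1, a+b) on (0.69, 0.69) = 1.00
  (t ∨ s) ∨ s = min(1, a+b) on (1.00, 0.69) = 1.00
  r ∧ s = max(0, a+b−1) on (0.09, 0.69) = 0.00
  ¬(r ∧ s) = 1 − 0.00 = 1.00
  ((t ∨ s) ∨ s) ∧ ¬(r ∧ s) = max(0, a+b−1) on (1.00, 1.00) = 1.00
  → value = 1.0000
Under standard min/max:
  t ∨ s = max(a, b) on (0.69, 0.69) = 0.69
  (t ∨ s) ∨ s = max(a, b) on (0.69, 0.69) = 0.69
  r ∧ s = min(a, b) on (0.09, 0.69) = 0.09
  ¬(r ∧ s) = 1 − 0.09 = 0.91
  ((t ∨ s) ∨ s) ∧ ¬(r ∧ s) = min(a, b) on (0.69, 0.91) = 0.69
  → value = 0.6900
|1.0000 − 0.6900| = 0.310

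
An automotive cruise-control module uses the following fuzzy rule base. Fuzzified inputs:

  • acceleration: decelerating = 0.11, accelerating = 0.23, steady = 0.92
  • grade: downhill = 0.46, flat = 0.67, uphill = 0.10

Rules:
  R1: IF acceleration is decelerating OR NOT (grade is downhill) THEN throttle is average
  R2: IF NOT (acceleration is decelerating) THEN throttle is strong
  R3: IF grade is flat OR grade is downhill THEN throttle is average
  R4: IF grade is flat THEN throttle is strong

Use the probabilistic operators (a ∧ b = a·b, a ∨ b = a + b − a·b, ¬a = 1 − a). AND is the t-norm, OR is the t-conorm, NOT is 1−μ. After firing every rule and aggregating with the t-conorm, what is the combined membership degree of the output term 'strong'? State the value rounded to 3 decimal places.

0.964

R1: decelerating=0.11, ¬downhill=1−0.46=0.54; OR[a + b − a·b] → w = 0.5906
R2: ¬decelerating=1−0.11=0.89 → w = 0.8900
R3: flat=0.67, downhill=0.46; OR[a + b − a·b] → w = 0.8218
R4: flat=0.67 → w = 0.6700
Rules with consequent 'strong': {R2, R4} → strengths 0.8900, 0.6700
Aggregate via t-conorm [a + b − a·b]: 0.9637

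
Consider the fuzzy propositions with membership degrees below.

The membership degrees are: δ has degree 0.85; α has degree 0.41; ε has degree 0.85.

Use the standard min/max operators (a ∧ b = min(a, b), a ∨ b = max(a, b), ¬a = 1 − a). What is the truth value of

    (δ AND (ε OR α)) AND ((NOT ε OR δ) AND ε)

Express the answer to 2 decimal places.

ε OR α = max(a, b) on (0.85, 0.41) = 0.85
δ AND (ε OR α) = min(a, b) on (0.85, 0.85) = 0.85
NOT ε = 1 − 0.85 = 0.15
NOT ε OR δ = max(a, b) on (0.15, 0.85) = 0.85
(NOT ε OR δ) AND ε = min(a, b) on (0.85, 0.85) = 0.85
(δ AND (ε OR α)) AND ((NOT ε OR δ) AND ε) = min(a, b) on (0.85, 0.85) = 0.85

0.85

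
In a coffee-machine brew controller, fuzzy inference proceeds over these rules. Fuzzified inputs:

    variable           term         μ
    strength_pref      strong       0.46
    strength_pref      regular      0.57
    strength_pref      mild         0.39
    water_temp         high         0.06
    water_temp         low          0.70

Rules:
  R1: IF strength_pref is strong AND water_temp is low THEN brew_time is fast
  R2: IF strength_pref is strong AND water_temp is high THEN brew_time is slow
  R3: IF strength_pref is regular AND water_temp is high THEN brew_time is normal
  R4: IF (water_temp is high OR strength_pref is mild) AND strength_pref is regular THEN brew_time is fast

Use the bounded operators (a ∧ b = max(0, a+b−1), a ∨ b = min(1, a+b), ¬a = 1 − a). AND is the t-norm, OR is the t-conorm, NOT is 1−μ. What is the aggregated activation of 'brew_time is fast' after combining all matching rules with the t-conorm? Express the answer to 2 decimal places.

0.18

R1: strong=0.46, low=0.70; AND[max(0, a+b−1)] → w = 0.16
R2: strong=0.46, high=0.06; AND[max(0, a+b−1)] → w = 0.00
R3: regular=0.57, high=0.06; AND[max(0, a+b−1)] → w = 0.00
R4: (high=0.06 OR mild=0.39) = 0.45; AND[max(0, a+b−1)] with regular=0.57 → w = 0.02
Rules with consequent 'fast': {R1, R4} → strengths 0.16, 0.02
Aggregate via t-conorm [min(1, a+b)]: 0.18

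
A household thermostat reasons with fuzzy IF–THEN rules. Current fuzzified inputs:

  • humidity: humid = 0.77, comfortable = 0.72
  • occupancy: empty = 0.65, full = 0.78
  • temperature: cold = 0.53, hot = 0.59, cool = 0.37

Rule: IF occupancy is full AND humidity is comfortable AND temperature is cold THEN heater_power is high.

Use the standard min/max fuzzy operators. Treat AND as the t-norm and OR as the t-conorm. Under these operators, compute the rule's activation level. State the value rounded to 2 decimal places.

0.53

firing strength: full=0.78, comfortable=0.72, cold=0.53; AND[min(a, b)] → w = 0.53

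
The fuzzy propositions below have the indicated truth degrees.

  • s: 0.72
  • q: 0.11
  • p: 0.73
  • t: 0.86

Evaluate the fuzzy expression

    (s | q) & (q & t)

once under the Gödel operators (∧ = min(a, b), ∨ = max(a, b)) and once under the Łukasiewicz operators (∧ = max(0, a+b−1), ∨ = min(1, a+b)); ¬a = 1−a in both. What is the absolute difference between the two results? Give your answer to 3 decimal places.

0.110

Under Gödel:
  s | q = max(a, b) on (0.72, 0.11) = 0.72
  q & t = min(a, b) on (0.11, 0.86) = 0.11
  (s | q) & (q & t) = min(a, b) on (0.72, 0.11) = 0.11
  → value = 0.1100
Under Łukasiewicz:
  s | q = min(1, a+b) on (0.72, 0.11) = 0.83
  q & t = max(0, a+b−1) on (0.11, 0.86) = 0.00
  (s | q) & (q & t) = max(0, a+b−1) on (0.83, 0.00) = 0.00
  → value = 0.0000
|0.1100 − 0.0000| = 0.110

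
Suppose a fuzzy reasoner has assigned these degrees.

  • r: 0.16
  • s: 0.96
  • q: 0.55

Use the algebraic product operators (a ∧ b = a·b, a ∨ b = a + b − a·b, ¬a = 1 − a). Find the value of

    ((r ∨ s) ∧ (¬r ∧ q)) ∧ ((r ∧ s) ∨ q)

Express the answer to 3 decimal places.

r ∨ s = a + b − a·b on (0.1600, 0.9600) = 0.9664
¬r = 1 − 0.1600 = 0.8400
¬r ∧ q = a·b on (0.8400, 0.5500) = 0.4620
(r ∨ s) ∧ (¬r ∧ q) = a·b on (0.9664, 0.4620) = 0.4465
r ∧ s = a·b on (0.1600, 0.9600) = 0.1536
(r ∧ s) ∨ q = a + b − a·b on (0.1536, 0.5500) = 0.6191
((r ∨ s) ∧ (¬r ∧ q)) ∧ ((r ∧ s) ∨ q) = a·b on (0.4465, 0.6191) = 0.2764

0.276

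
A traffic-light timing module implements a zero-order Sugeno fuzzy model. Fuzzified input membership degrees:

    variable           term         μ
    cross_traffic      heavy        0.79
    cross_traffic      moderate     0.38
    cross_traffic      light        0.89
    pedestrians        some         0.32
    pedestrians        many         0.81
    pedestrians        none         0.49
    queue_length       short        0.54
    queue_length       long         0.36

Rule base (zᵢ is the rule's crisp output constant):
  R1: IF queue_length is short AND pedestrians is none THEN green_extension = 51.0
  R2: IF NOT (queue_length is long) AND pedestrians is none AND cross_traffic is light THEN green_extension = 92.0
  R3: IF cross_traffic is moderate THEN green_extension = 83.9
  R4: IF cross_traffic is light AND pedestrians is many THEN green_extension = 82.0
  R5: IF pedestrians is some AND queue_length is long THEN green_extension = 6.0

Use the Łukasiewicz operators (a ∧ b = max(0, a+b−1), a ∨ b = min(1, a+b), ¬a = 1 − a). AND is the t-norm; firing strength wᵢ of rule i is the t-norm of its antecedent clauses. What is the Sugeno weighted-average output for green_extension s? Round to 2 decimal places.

81.99

R1 (z=51.0): short=0.54, none=0.49; AND[max(0, a+b−1)] → w = 0.03
R2 (z=92.0): ¬long=1−0.36=0.64, none=0.49, light=0.89; AND[max(0, a+b−1)] → w = 0.02
R3 (z=83.9): moderate=0.38 → w = 0.38
R4 (z=82.0): light=0.89, many=0.81; AND[max(0, a+b−1)] → w = 0.70
R5 (z=6.0): some=0.32, long=0.36; AND[max(0, a+b−1)] → w = 0.00
Weighted average = (0.03·51.0 + 0.02·92.0 + 0.38·83.9 + 0.70·82.0 + 0.00·6.0) / (0.03 + 0.02 + 0.38 + 0.70 + 0.00)
  = 92.6520 / 1.1300 = 81.99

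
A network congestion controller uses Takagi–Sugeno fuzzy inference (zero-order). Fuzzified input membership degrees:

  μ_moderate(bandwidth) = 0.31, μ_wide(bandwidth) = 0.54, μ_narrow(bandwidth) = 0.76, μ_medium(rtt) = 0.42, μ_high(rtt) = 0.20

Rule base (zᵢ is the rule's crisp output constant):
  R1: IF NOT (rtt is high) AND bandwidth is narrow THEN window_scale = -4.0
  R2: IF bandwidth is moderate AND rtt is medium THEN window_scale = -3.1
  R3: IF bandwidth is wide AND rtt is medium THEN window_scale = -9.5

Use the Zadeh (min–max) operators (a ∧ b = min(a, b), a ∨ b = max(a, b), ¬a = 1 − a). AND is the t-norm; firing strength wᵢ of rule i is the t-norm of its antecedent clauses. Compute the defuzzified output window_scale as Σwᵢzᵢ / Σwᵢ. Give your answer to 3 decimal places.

R1 (z=-4.0): ¬high=1−0.20=0.80, narrow=0.76; AND[min(a, b)] → w = 0.76
R2 (z=-3.1): moderate=0.31, medium=0.42; AND[min(a, b)] → w = 0.31
R3 (z=-9.5): wide=0.54, medium=0.42; AND[min(a, b)] → w = 0.42
Weighted average = (0.76·-4.0 + 0.31·-3.1 + 0.42·-9.5) / (0.76 + 0.31 + 0.42)
  = -7.9910 / 1.4900 = -5.363

-5.363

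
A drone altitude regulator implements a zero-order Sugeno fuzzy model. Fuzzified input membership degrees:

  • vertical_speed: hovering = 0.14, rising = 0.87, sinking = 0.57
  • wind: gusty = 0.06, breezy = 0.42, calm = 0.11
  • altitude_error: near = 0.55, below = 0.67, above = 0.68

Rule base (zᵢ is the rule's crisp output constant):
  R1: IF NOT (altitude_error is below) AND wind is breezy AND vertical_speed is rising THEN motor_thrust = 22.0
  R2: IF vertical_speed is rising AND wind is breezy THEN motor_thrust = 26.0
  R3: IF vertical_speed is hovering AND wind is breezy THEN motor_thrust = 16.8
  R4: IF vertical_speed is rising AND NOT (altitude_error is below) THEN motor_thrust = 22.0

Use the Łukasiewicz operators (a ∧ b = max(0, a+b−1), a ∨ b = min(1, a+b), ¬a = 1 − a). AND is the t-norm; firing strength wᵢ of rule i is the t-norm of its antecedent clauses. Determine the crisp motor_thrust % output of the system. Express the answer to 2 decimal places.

24.37

R1 (z=22.0): ¬below=1−0.67=0.33, breezy=0.42, rising=0.87; AND[max(0, a+b−1)] → w = 0.00
R2 (z=26.0): rising=0.87, breezy=0.42; AND[max(0, a+b−1)] → w = 0.29
R3 (z=16.8): hovering=0.14, breezy=0.42; AND[max(0, a+b−1)] → w = 0.00
R4 (z=22.0): rising=0.87, ¬below=1−0.67=0.33; AND[max(0, a+b−1)] → w = 0.20
Weighted average = (0.00·22.0 + 0.29·26.0 + 0.00·16.8 + 0.20·22.0) / (0.00 + 0.29 + 0.00 + 0.20)
  = 11.9400 / 0.4900 = 24.37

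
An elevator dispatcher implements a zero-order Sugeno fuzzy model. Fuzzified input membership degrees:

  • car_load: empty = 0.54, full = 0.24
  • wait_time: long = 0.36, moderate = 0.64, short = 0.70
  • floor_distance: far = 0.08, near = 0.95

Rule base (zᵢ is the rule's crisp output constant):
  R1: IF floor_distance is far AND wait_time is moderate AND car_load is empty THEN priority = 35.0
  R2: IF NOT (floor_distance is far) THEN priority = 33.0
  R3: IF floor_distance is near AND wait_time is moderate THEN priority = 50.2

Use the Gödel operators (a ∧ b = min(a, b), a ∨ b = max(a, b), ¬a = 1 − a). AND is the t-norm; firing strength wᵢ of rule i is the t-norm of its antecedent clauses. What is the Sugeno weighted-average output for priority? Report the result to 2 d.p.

R1 (z=35.0): far=0.08, moderate=0.64, empty=0.54; AND[min(a, b)] → w = 0.08
R2 (z=33.0): ¬far=1−0.08=0.92 → w = 0.92
R3 (z=50.2): near=0.95, moderate=0.64; AND[min(a, b)] → w = 0.64
Weighted average = (0.08·35.0 + 0.92·33.0 + 0.64·50.2) / (0.08 + 0.92 + 0.64)
  = 65.2880 / 1.6400 = 39.81

39.81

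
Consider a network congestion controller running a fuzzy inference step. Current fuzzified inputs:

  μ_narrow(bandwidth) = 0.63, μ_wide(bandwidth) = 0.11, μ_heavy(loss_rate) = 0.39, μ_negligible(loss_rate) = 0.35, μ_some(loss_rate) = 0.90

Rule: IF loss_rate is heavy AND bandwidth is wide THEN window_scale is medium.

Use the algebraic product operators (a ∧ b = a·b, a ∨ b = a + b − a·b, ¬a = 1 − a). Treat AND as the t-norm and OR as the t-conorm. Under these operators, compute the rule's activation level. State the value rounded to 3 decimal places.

0.043

firing strength: heavy=0.39, wide=0.11; AND[a·b] → w = 0.0429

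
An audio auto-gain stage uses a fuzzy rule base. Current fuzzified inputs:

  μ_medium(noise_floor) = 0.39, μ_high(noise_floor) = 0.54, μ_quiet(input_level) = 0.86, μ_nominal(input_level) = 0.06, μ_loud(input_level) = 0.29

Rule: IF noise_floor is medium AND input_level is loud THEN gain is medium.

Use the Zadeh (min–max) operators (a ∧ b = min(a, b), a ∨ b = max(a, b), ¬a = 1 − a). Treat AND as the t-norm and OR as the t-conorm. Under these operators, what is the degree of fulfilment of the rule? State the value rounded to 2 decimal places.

firing strength: medium=0.39, loud=0.29; AND[min(a, b)] → w = 0.29

0.29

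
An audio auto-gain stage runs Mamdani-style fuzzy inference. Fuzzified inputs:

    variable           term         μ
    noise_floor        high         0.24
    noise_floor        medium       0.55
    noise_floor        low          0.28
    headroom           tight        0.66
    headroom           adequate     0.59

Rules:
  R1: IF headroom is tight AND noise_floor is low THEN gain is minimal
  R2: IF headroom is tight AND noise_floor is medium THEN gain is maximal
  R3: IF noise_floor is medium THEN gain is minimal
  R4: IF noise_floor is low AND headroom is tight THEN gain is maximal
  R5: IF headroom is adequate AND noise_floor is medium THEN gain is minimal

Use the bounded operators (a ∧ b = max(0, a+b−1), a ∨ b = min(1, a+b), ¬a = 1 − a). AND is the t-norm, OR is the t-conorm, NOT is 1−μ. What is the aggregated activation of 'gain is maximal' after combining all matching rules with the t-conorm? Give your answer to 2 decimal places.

0.21

R1: tight=0.66, low=0.28; AND[max(0, a+b−1)] → w = 0.00
R2: tight=0.66, medium=0.55; AND[max(0, a+b−1)] → w = 0.21
R3: medium=0.55 → w = 0.55
R4: low=0.28, tight=0.66; AND[max(0, a+b−1)] → w = 0.00
R5: adequate=0.59, medium=0.55; AND[max(0, a+b−1)] → w = 0.14
Rules with consequent 'maximal': {R2, R4} → strengths 0.21, 0.00
Aggregate via t-conorm [min(1, a+b)]: 0.21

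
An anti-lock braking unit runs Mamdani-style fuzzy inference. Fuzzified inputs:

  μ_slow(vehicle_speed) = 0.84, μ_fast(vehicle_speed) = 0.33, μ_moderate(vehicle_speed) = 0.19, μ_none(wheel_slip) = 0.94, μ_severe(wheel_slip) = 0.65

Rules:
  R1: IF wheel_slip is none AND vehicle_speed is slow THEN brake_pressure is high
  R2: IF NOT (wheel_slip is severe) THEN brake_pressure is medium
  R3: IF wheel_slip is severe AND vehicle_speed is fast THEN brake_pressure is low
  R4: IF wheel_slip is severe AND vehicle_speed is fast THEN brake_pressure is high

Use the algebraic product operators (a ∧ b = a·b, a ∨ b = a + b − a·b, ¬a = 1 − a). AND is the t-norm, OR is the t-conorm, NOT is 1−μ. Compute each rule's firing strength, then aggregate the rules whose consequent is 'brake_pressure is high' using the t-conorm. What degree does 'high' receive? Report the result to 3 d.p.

0.835

R1: none=0.94, slow=0.84; AND[a·b] → w = 0.7896
R2: ¬severe=1−0.65=0.35 → w = 0.3500
R3: severe=0.65, fast=0.33; AND[a·b] → w = 0.2145
R4: severe=0.65, fast=0.33; AND[a·b] → w = 0.2145
Rules with consequent 'high': {R1, R4} → strengths 0.7896, 0.2145
Aggregate via t-conorm [a + b − a·b]: 0.8347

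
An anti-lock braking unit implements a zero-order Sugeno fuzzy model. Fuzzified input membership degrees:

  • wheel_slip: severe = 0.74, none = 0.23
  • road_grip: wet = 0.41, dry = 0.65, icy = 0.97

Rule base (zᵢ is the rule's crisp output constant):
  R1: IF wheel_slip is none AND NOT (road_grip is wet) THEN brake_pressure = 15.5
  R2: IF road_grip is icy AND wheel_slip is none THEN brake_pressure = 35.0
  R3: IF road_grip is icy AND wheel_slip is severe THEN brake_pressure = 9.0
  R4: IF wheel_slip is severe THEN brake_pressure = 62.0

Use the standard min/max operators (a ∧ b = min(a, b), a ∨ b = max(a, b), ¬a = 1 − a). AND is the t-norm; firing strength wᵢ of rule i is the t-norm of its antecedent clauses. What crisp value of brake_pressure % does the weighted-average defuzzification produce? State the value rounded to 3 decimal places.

33.070

R1 (z=15.5): none=0.23, ¬wet=1−0.41=0.59; AND[min(a, b)] → w = 0.23
R2 (z=35.0): icy=0.97, none=0.23; AND[min(a, b)] → w = 0.23
R3 (z=9.0): icy=0.97, severe=0.74; AND[min(a, b)] → w = 0.74
R4 (z=62.0): severe=0.74 → w = 0.74
Weighted average = (0.23·15.5 + 0.23·35.0 + 0.74·9.0 + 0.74·62.0) / (0.23 + 0.23 + 0.74 + 0.74)
  = 64.1550 / 1.9400 = 33.070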